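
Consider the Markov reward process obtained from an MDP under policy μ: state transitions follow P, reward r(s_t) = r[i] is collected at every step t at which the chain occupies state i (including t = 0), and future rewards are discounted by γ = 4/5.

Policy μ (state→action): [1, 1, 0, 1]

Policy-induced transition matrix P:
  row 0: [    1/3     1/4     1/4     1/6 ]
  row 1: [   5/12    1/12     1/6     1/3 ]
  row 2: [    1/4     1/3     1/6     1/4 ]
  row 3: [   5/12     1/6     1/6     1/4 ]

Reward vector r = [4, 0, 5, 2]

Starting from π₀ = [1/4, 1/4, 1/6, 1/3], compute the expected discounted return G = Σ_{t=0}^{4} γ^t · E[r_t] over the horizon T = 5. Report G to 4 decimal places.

G = 9.3181

t=0: π = [0.2500, 0.2500, 0.1667, 0.3333], E[r] = 2.5000, γ^t·E[r] = 2.500000, running G = 2.500000
t=1: π = [0.3681, 0.1944, 0.1875, 0.2500], E[r] = 2.9097, γ^t·E[r] = 2.327778, running G = 4.827778
t=2: π = [0.3547, 0.2124, 0.1973, 0.2355], E[r] = 2.8767, γ^t·E[r] = 1.841111, running G = 6.668889
t=3: π = [0.3542, 0.2114, 0.1962, 0.2381], E[r] = 2.8743, γ^t·E[r] = 1.471630, running G = 8.140519
t=4: π = [0.3544, 0.2113, 0.1962, 0.2381], E[r] = 2.8749, γ^t·E[r] = 1.177559, running G = 9.318077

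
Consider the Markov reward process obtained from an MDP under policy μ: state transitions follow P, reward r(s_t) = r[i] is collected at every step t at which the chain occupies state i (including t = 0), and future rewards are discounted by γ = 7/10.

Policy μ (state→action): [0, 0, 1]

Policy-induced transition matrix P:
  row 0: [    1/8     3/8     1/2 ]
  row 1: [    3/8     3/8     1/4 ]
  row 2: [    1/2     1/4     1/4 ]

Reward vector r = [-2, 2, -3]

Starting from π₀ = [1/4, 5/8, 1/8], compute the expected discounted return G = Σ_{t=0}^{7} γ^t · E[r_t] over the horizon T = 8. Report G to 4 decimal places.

t=0: π = [0.2500, 0.6250, 0.1250], E[r] = 0.3750, γ^t·E[r] = 0.375000, running G = 0.375000
t=1: π = [0.3281, 0.3594, 0.3125], E[r] = -0.8750, γ^t·E[r] = -0.612500, running G = -0.237500
t=2: π = [0.3320, 0.3359, 0.3320], E[r] = -0.9883, γ^t·E[r] = -0.484258, running G = -0.721758
t=3: π = [0.3335, 0.3335, 0.3330], E[r] = -0.9990, γ^t·E[r] = -0.342665, running G = -1.064423
t=4: π = [0.3333, 0.3334, 0.3334], E[r] = -0.9999, γ^t·E[r] = -0.240071, running G = -1.304494
t=5: π = [0.3334, 0.3333, 0.3333], E[r] = -1.0000, γ^t·E[r] = -0.168070, running G = -1.472564
t=6: π = [0.3333, 0.3333, 0.3333], E[r] = -1.0000, γ^t·E[r] = -0.117649, running G = -1.590212
t=7: π = [0.3333, 0.3333, 0.3333], E[r] = -1.0000, γ^t·E[r] = -0.082354, running G = -1.672566

G = -1.6726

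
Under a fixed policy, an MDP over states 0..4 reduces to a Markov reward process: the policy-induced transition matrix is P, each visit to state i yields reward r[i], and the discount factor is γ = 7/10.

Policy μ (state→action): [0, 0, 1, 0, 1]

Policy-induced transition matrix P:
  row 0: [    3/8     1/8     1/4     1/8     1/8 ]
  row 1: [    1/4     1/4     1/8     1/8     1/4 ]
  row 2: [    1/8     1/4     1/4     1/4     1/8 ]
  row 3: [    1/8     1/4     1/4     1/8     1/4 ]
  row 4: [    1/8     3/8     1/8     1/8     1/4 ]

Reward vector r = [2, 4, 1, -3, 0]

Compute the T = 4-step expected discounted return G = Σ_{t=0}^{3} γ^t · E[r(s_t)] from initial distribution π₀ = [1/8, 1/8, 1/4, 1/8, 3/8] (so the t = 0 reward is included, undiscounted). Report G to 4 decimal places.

G = 2.4264

t=0: π = [0.1250, 0.1250, 0.2500, 0.1250, 0.3750], E[r] = 0.6250, γ^t·E[r] = 0.625000, running G = 0.625000
t=1: π = [0.1719, 0.2813, 0.1875, 0.1563, 0.2031], E[r] = 1.1875, γ^t·E[r] = 0.831250, running G = 1.456250
t=2: π = [0.2031, 0.2539, 0.1895, 0.1484, 0.2051], E[r] = 1.1660, γ^t·E[r] = 0.571348, running G = 2.027598
t=3: π = [0.2075, 0.2502, 0.1926, 0.1487, 0.2009], E[r] = 1.1626, γ^t·E[r] = 0.398771, running G = 2.426369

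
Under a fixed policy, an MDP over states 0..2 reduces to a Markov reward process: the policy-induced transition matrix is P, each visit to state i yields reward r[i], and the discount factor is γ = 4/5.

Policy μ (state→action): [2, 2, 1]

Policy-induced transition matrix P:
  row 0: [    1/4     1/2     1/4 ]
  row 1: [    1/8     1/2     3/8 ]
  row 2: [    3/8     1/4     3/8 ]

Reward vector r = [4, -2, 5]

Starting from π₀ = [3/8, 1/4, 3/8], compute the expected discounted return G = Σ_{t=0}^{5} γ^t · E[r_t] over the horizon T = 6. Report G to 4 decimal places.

t=0: π = [0.3750, 0.2500, 0.3750], E[r] = 2.8750, γ^t·E[r] = 2.875000, running G = 2.875000
t=1: π = [0.2656, 0.4063, 0.3281], E[r] = 1.8906, γ^t·E[r] = 1.512500, running G = 4.387500
t=2: π = [0.2402, 0.4180, 0.3418], E[r] = 1.8340, γ^t·E[r] = 1.173750, running G = 5.561250
t=3: π = [0.2405, 0.4146, 0.3450], E[r] = 1.8577, γ^t·E[r] = 0.951125, running G = 6.512375
t=4: π = [0.2413, 0.4138, 0.3449], E[r] = 1.8624, γ^t·E[r] = 0.762838, running G = 7.275213
t=5: π = [0.2414, 0.4138, 0.3448], E[r] = 1.8622, γ^t·E[r] = 0.610221, running G = 7.885434

G = 7.8854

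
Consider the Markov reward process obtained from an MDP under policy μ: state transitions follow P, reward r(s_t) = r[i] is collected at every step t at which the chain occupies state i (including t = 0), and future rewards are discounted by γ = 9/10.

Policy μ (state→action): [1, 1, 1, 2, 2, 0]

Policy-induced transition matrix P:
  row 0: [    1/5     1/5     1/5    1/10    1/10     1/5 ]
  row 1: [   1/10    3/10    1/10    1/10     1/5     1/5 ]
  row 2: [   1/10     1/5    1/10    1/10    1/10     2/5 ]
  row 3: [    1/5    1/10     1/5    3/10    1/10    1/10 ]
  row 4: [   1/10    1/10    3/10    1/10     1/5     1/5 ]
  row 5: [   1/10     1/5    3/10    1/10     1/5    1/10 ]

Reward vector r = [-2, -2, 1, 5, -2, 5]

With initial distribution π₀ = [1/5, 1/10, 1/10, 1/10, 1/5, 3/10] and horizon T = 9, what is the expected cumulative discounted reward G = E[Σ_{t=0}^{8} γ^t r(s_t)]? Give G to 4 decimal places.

t=0: π = [0.2000, 0.1000, 0.1000, 0.1000, 0.2000, 0.3000], E[r] = 1.1000, γ^t·E[r] = 1.100000, running G = 1.100000
t=1: π = [0.1300, 0.1800, 0.2300, 0.1200, 0.1600, 0.1800], E[r] = 0.7900, γ^t·E[r] = 0.711000, running G = 1.811000
t=2: π = [0.1250, 0.1900, 0.1930, 0.1240, 0.1520, 0.2160], E[r] = 0.9590, γ^t·E[r] = 0.776790, running G = 2.587790
t=3: π = [0.1249, 0.1914, 0.1985, 0.1248, 0.1558, 0.2046], E[r] = 0.9013, γ^t·E[r] = 0.657048, running G = 3.244838
t=4: π = [0.1250, 0.1911, 0.1971, 0.1250, 0.1552, 0.2068], E[r] = 0.9132, γ^t·E[r] = 0.599144, running G = 3.843982
t=5: π = [0.1250, 0.1911, 0.1974, 0.1250, 0.1553, 0.2062], E[r] = 0.9108, γ^t·E[r] = 0.537791, running G = 4.381772
t=6: π = [0.1250, 0.1911, 0.1973, 0.1250, 0.1553, 0.2064], E[r] = 0.9114, γ^t·E[r] = 0.484345, running G = 4.866117
t=7: π = [0.1250, 0.1911, 0.1973, 0.1250, 0.1553, 0.2063], E[r] = 0.9112, γ^t·E[r] = 0.435848, running G = 5.301965
t=8: π = [0.1250, 0.1911, 0.1973, 0.1250, 0.1553, 0.2063], E[r] = 0.9113, γ^t·E[r] = 0.392277, running G = 5.694242

G = 5.6942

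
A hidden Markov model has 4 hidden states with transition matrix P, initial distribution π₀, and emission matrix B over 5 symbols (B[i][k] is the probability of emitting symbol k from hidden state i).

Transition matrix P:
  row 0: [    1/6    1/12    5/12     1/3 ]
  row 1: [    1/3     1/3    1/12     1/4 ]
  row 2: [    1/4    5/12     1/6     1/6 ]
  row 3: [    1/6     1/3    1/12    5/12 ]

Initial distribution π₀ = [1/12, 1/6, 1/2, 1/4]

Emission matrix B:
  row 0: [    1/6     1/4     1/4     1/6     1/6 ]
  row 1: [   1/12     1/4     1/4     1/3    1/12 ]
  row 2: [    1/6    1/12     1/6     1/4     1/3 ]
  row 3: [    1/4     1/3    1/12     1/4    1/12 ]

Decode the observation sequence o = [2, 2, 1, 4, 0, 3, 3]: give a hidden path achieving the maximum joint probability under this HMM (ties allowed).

t=0: δ = [2.083e-02, 4.167e-02, 8.333e-02, 2.083e-02]  (obs o_0=2)
t=1: δ = [5.208e-03, 8.681e-03, 2.315e-03, 1.157e-03]  ψ = [2, 2, 2, 2]  (obs o_1=2)
t=2: δ = [7.234e-04, 7.234e-04, 1.808e-04, 7.234e-04]  ψ = [1, 1, 0, 1]  (obs o_2=1)
t=3: δ = [4.019e-05, 2.009e-05, 1.005e-04, 2.512e-05]  ψ = [1, 1, 0, 3]  (obs o_3=4)
t=4: δ = [4.186e-06, 3.489e-06, 2.791e-06, 4.186e-06]  ψ = [2, 2, 0, 2]  (obs o_4=0)
t=5: δ = [1.938e-07, 4.651e-07, 4.361e-07, 4.361e-07]  ψ = [1, 3, 0, 3]  (obs o_5=3)
t=6: δ = [2.584e-08, 6.056e-08, 2.019e-08, 4.542e-08]  ψ = [1, 2, 0, 3]  (obs o_6=3)
backtrack: best end state = 1; path = [2, 1, 0, 2, 0, 2, 1]

path = [2, 1, 0, 2, 0, 2, 1]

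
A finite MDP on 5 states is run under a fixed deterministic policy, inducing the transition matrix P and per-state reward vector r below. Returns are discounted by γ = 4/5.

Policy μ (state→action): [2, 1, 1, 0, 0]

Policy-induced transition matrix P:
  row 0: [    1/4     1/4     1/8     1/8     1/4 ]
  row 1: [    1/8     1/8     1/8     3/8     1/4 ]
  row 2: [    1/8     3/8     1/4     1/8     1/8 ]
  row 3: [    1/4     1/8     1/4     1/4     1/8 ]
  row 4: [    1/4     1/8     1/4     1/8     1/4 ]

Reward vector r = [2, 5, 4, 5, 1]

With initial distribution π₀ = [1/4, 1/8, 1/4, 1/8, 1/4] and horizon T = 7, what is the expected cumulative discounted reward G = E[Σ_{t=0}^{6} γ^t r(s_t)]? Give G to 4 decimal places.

t=0: π = [0.2500, 0.1250, 0.2500, 0.1250, 0.2500], E[r] = 3.0000, γ^t·E[r] = 3.000000, running G = 3.000000
t=1: π = [0.2031, 0.2188, 0.2031, 0.1719, 0.2031], E[r] = 3.3750, γ^t·E[r] = 2.700000, running G = 5.700000
t=2: π = [0.1973, 0.2012, 0.1973, 0.2012, 0.2031], E[r] = 3.3984, γ^t·E[r] = 2.175000, running G = 7.875000
t=3: π = [0.2002, 0.1990, 0.2002, 0.2004, 0.2002], E[r] = 3.3984, γ^t·E[r] = 1.740000, running G = 9.615000
t=4: π = [0.2001, 0.2001, 0.2001, 0.1998, 0.1999], E[r] = 3.3999, γ^t·E[r] = 1.392600, running G = 11.007600
t=5: π = [0.2000, 0.2000, 0.2000, 0.2000, 0.2000], E[r] = 3.4000, γ^t·E[r] = 1.114125, running G = 12.121725
t=6: π = [0.2000, 0.2000, 0.2000, 0.2000, 0.2000], E[r] = 3.4000, γ^t·E[r] = 0.891288, running G = 13.013013

G = 13.0130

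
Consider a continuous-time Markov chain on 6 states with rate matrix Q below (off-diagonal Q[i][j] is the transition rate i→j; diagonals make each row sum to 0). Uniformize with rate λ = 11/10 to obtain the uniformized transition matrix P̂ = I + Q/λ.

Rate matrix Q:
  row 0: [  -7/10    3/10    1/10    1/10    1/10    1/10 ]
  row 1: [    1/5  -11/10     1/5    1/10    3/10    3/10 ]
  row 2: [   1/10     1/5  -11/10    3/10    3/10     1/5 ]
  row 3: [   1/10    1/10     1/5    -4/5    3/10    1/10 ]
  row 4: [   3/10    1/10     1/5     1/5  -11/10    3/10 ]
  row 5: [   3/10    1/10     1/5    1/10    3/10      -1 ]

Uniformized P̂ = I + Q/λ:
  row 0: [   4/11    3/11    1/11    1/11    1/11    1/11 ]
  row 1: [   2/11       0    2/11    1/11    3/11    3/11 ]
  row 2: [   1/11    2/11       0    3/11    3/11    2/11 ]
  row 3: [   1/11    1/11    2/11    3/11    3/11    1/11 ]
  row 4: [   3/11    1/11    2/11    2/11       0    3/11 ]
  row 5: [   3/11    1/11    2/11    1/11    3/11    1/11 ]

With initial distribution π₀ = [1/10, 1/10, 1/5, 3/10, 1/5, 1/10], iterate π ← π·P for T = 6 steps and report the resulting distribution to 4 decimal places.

t=0: π = [0.1000, 0.1000, 0.2000, 0.3000, 0.2000, 0.1000]
t=1: π = [0.1818, 0.1182, 0.1364, 0.2000, 0.2000, 0.1636]
t=2: π = [0.2174, 0.1256, 0.1405, 0.1702, 0.1851, 0.1612]
t=3: π = [0.2246, 0.1318, 0.1365, 0.1642, 0.1827, 0.1602]
t=4: π = [0.2265, 0.1322, 0.1366, 0.1622, 0.1821, 0.1605]
t=5: π = [0.2270, 0.1325, 0.1364, 0.1618, 0.1819, 0.1605]
t=6: π = [0.2271, 0.1325, 0.1364, 0.1617, 0.1819, 0.1605]

π = [0.2271, 0.1325, 0.1364, 0.1617, 0.1819, 0.1605]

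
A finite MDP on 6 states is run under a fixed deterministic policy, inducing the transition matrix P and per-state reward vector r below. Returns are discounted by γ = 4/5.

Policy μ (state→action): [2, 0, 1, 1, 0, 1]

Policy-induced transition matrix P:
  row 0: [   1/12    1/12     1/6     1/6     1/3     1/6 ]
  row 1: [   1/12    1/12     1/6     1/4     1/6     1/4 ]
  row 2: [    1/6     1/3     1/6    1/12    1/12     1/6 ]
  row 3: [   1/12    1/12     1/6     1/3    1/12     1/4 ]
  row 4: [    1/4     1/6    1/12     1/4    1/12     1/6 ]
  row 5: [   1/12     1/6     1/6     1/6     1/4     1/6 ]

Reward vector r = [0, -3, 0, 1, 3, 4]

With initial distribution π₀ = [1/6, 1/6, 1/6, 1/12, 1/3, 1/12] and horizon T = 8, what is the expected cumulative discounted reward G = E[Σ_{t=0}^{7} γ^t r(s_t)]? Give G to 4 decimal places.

t=0: π = [0.1667, 0.1667, 0.1667, 0.0833, 0.3333, 0.0833], E[r] = 0.9167, γ^t·E[r] = 0.916667, running G = 0.916667
t=1: π = [0.1528, 0.1597, 0.1389, 0.2083, 0.1528, 0.1875], E[r] = 0.9375, γ^t·E[r] = 0.750000, running G = 1.666667
t=2: π = [0.1204, 0.1464, 0.1539, 0.2159, 0.1661, 0.1973], E[r] = 1.0642, γ^t·E[r] = 0.681111, running G = 2.347778
t=3: π = [0.1238, 0.1521, 0.1528, 0.2159, 0.1585, 0.1969], E[r] = 1.0225, γ^t·E[r] = 0.523531, running G = 2.871309
t=4: π = [0.1225, 0.1512, 0.1535, 0.2158, 0.1598, 0.1973], E[r] = 1.0310, γ^t·E[r] = 0.422291, running G = 3.293600
t=5: π = [0.1228, 0.1515, 0.1534, 0.2158, 0.1594, 0.1972], E[r] = 1.0287, γ^t·E[r] = 0.337080, running G = 3.630680
t=6: π = [0.1227, 0.1514, 0.1534, 0.2158, 0.1595, 0.1973], E[r] = 1.0292, γ^t·E[r] = 0.269796, running G = 3.900476
t=7: π = [0.1227, 0.1514, 0.1534, 0.2158, 0.1595, 0.1973], E[r] = 1.0291, γ^t·E[r] = 0.215811, running G = 4.116288

G = 4.1163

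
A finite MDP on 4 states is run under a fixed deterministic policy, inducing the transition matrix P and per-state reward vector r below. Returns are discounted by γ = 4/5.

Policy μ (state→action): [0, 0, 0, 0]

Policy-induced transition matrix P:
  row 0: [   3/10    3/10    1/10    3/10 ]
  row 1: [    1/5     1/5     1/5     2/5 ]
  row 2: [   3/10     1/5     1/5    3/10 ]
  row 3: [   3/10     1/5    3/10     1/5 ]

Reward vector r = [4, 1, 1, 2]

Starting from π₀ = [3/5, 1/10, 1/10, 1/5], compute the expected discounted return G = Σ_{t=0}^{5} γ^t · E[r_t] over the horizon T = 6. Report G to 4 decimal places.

t=0: π = [0.6000, 0.1000, 0.1000, 0.2000], E[r] = 3.0000, γ^t·E[r] = 3.000000, running G = 3.000000
t=1: π = [0.2900, 0.2600, 0.1600, 0.2900], E[r] = 2.1600, γ^t·E[r] = 1.728000, running G = 4.728000
t=2: π = [0.2740, 0.2290, 0.2000, 0.2970], E[r] = 2.1190, γ^t·E[r] = 1.356160, running G = 6.084160
t=3: π = [0.2771, 0.2274, 0.2023, 0.2932], E[r] = 2.1245, γ^t·E[r] = 1.087744, running G = 7.171904
t=4: π = [0.2773, 0.2277, 0.2016, 0.2934], E[r] = 2.1252, γ^t·E[r] = 0.870482, running G = 8.042386
t=5: π = [0.2772, 0.2277, 0.2016, 0.2934], E[r] = 2.1251, γ^t·E[r] = 0.696358, running G = 8.738744

G = 8.7387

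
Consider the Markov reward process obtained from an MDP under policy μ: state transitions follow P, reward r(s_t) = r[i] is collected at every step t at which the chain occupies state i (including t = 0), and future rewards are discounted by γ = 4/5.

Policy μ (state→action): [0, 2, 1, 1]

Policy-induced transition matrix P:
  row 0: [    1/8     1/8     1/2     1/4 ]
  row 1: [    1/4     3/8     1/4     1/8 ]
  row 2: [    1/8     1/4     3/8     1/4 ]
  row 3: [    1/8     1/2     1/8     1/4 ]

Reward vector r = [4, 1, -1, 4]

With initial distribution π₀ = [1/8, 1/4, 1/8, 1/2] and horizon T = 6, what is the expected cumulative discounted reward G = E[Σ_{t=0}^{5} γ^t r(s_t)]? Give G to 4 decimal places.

t=0: π = [0.1250, 0.2500, 0.1250, 0.5000], E[r] = 2.6250, γ^t·E[r] = 2.625000, running G = 2.625000
t=1: π = [0.1563, 0.3906, 0.2344, 0.2188], E[r] = 1.6563, γ^t·E[r] = 1.325000, running G = 3.950000
t=2: π = [0.1738, 0.3340, 0.2910, 0.2012], E[r] = 1.5430, γ^t·E[r] = 0.987500, running G = 4.937500
t=3: π = [0.1667, 0.3203, 0.3047, 0.2083], E[r] = 1.5156, γ^t·E[r] = 0.776000, running G = 5.713500
t=4: π = [0.1650, 0.3213, 0.3037, 0.2100], E[r] = 1.5175, γ^t·E[r] = 0.621575, running G = 6.335075
t=5: π = [0.1652, 0.3220, 0.3030, 0.2098], E[r] = 1.5190, γ^t·E[r] = 0.497758, running G = 6.832833

G = 6.8328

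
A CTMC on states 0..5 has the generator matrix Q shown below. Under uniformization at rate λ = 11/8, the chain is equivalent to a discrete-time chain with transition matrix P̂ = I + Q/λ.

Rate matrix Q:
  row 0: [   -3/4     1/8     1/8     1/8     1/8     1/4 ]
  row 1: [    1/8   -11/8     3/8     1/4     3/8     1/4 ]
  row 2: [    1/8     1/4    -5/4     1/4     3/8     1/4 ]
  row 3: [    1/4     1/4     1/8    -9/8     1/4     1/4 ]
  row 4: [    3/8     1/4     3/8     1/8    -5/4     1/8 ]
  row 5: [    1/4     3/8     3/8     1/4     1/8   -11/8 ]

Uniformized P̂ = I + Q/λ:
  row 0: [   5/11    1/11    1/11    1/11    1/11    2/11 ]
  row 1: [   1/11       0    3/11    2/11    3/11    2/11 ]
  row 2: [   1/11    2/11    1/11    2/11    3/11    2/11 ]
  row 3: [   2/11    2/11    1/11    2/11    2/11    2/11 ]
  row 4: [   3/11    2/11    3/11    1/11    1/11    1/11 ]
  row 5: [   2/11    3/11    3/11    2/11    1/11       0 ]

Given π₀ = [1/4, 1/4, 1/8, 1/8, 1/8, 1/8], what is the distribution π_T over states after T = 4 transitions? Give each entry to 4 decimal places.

π = [0.2304, 0.1473, 0.1729, 0.1461, 0.1622, 0.1412]

t=0: π = [0.2500, 0.2500, 0.1250, 0.1250, 0.1250, 0.1250]
t=1: π = [0.2273, 0.1250, 0.1818, 0.1477, 0.1705, 0.1477]
t=2: π = [0.2314, 0.1519, 0.1715, 0.1457, 0.1601, 0.1395]
t=3: π = [0.2301, 0.1458, 0.1730, 0.1462, 0.1629, 0.1419]
t=4: π = [0.2304, 0.1473, 0.1729, 0.1461, 0.1622, 0.1412]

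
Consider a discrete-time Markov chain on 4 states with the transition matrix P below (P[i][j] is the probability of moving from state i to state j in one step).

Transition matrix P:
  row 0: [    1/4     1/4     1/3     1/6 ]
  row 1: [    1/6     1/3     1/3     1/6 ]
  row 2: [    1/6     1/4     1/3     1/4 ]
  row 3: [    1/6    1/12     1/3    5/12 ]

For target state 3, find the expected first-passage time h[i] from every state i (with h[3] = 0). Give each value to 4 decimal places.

h = [5.1429, 5.1429, 4.7143, 0.0000]

First-step conditioning: h[3] = 0; for i ≠ 3, h[i] = 1 + Σ_k P[i][k]·h[k].
  h[0] = 1 + 1/4·h[0] + 1/4·h[1] + 1/3·h[2]
  h[1] = 1 + 1/6·h[0] + 1/3·h[1] + 1/3·h[2]
  h[2] = 1 + 1/6·h[0] + 1/4·h[1] + 1/3·h[2]
Solving the 3×3 linear system over states ≠ 3 gives exactly h = [36/7, 36/7, 33/7, 0] (h[3] = 0 is the target).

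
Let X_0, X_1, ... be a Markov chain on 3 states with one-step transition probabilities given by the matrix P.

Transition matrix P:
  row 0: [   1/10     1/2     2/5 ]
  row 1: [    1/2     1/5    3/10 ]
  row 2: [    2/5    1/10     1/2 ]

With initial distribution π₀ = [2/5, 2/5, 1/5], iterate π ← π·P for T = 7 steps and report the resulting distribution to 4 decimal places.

t=0: π = [0.4000, 0.4000, 0.2000]
t=1: π = [0.3200, 0.3000, 0.3800]
t=2: π = [0.3340, 0.2580, 0.4080]
t=3: π = [0.3256, 0.2594, 0.4150]
t=4: π = [0.3283, 0.2562, 0.4156]
t=5: π = [0.3271, 0.2569, 0.4159]
t=6: π = [0.3276, 0.2565, 0.4159]
t=7: π = [0.3274, 0.2567, 0.4159]

π = [0.3274, 0.2567, 0.4159]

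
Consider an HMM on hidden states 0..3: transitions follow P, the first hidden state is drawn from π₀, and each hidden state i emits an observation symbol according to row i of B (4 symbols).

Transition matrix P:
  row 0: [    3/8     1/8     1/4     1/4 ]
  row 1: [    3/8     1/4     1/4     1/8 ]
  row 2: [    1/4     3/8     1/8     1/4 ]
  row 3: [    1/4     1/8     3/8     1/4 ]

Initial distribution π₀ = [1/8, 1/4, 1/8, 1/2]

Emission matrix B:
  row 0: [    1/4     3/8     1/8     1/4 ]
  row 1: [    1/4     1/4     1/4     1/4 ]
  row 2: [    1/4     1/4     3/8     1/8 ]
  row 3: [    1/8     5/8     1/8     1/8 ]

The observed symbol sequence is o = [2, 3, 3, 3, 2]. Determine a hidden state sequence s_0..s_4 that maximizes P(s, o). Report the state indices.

path = [1, 0, 0, 0, 2]

t=0: δ = [1.562e-02, 6.250e-02, 4.688e-02, 6.250e-02]  (obs o_0=2)
t=1: δ = [5.859e-03, 4.395e-03, 2.930e-03, 1.953e-03]  ψ = [1, 2, 3, 3]  (obs o_1=3)
t=2: δ = [5.493e-04, 2.747e-04, 1.831e-04, 1.831e-04]  ψ = [0, 1, 0, 0]  (obs o_2=3)
t=3: δ = [5.150e-05, 1.717e-05, 1.717e-05, 1.717e-05]  ψ = [0, 0, 0, 0]  (obs o_3=3)
t=4: δ = [2.414e-06, 1.609e-06, 4.828e-06, 1.609e-06]  ψ = [0, 0, 0, 0]  (obs o_4=2)
backtrack: best end state = 2; path = [1, 0, 0, 0, 2]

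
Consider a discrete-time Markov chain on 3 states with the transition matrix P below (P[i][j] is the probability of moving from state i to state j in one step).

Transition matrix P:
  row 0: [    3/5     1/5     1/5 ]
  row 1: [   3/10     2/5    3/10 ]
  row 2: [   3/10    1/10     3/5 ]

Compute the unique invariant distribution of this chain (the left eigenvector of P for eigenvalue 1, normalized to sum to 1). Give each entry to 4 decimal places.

Balance equations π_j = Σ_i π_i·P[i][j]:
  π_0 = 3/5·π_0 + 3/10·π_1 + 3/10·π_2
  π_1 = 1/5·π_0 + 2/5·π_1 + 1/10·π_2
  normalize: π_0 + π_1 + π_2 = 1
Solving the linear system gives exactly π = [3/7, 10/49, 18/49].

π = [0.4286, 0.2041, 0.3673]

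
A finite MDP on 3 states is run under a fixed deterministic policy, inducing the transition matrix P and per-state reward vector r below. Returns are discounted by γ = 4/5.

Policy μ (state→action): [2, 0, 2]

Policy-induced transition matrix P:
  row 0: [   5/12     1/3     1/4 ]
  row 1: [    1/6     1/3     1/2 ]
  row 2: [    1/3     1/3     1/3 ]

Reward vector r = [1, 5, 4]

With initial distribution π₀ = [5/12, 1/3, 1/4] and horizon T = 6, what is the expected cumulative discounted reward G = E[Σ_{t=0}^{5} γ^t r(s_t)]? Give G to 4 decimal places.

G = 12.2677

t=0: π = [0.4167, 0.3333, 0.2500], E[r] = 3.0833, γ^t·E[r] = 3.083333, running G = 3.083333
t=1: π = [0.3125, 0.3333, 0.3542], E[r] = 3.3958, γ^t·E[r] = 2.716667, running G = 5.800000
t=2: π = [0.3038, 0.3333, 0.3628], E[r] = 3.4219, γ^t·E[r] = 2.190000, running G = 7.990000
t=3: π = [0.3031, 0.3333, 0.3636], E[r] = 3.4240, γ^t·E[r] = 1.753111, running G = 9.743111
t=4: π = [0.3030, 0.3333, 0.3636], E[r] = 3.4242, γ^t·E[r] = 1.402563, running G = 11.145674
t=5: π = [0.3030, 0.3333, 0.3636], E[r] = 3.4242, γ^t·E[r] = 1.122055, running G = 12.267729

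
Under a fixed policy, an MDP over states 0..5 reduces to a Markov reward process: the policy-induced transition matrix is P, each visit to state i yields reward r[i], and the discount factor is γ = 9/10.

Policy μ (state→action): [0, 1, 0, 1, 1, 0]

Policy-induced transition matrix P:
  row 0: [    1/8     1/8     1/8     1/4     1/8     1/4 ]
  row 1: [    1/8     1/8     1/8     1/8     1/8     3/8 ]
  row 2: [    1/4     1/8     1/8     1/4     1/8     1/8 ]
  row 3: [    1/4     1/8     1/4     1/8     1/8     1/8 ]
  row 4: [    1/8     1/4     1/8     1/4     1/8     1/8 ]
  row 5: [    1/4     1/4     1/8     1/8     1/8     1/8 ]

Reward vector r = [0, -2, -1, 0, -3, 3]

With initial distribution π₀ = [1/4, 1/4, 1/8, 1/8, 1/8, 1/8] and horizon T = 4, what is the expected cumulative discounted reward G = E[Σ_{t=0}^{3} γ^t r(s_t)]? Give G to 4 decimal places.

G = -1.2266

t=0: π = [0.2500, 0.2500, 0.1250, 0.1250, 0.1250, 0.1250], E[r] = -0.6250, γ^t·E[r] = -0.625000, running G = -0.625000
t=1: π = [0.1719, 0.1563, 0.1406, 0.1875, 0.1250, 0.2188], E[r] = -0.1719, γ^t·E[r] = -0.154688, running G = -0.779688
t=2: π = [0.1934, 0.1680, 0.1484, 0.1797, 0.1250, 0.1855], E[r] = -0.3027, γ^t·E[r] = -0.245215, running G = -1.024902
t=3: π = [0.1892, 0.1638, 0.1475, 0.1833, 0.1250, 0.1912], E[r] = -0.2766, γ^t·E[r] = -0.201650, running G = -1.226552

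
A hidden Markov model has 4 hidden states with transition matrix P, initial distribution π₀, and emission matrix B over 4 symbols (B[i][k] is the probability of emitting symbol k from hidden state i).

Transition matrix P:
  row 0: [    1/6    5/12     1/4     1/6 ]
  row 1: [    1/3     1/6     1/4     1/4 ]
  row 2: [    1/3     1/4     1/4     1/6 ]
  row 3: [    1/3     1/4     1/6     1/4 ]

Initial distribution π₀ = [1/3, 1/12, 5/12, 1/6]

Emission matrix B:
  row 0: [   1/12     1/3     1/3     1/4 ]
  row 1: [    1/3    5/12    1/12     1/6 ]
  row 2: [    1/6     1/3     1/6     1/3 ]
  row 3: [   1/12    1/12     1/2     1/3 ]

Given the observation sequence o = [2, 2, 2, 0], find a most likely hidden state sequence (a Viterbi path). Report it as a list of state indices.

path = [3, 3, 0, 1]

t=0: δ = [1.111e-01, 6.944e-03, 6.944e-02, 8.333e-02]  (obs o_0=2)
t=1: δ = [9.259e-03, 3.858e-03, 4.630e-03, 1.042e-02]  ψ = [3, 0, 0, 3]  (obs o_1=2)
t=2: δ = [1.157e-03, 3.215e-04, 3.858e-04, 1.302e-03]  ψ = [3, 0, 0, 3]  (obs o_2=2)
t=3: δ = [3.617e-05, 1.608e-04, 4.823e-05, 2.713e-05]  ψ = [3, 0, 0, 3]  (obs o_3=0)
backtrack: best end state = 1; path = [3, 3, 0, 1]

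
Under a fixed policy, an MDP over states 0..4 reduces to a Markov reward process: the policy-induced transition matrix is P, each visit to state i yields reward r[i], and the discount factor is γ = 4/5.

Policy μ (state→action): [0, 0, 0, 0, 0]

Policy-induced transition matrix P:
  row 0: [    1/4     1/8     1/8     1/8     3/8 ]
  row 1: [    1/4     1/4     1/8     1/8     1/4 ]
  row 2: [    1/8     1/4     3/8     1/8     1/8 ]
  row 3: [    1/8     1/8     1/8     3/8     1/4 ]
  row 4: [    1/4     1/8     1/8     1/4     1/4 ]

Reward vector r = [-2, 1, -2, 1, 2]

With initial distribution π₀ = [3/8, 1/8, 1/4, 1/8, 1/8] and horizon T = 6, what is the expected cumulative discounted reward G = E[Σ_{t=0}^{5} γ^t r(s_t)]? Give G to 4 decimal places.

t=0: π = [0.3750, 0.1250, 0.2500, 0.1250, 0.1250], E[r] = -0.7500, γ^t·E[r] = -0.750000, running G = -0.750000
t=1: π = [0.2031, 0.1719, 0.1875, 0.1719, 0.2656], E[r] = 0.0938, γ^t·E[r] = 0.075000, running G = -0.675000
t=2: π = [0.2051, 0.1699, 0.1719, 0.2012, 0.2520], E[r] = 0.1211, γ^t·E[r] = 0.077500, running G = -0.597500
t=3: π = [0.2034, 0.1677, 0.1680, 0.2068, 0.2542], E[r] = 0.1401, γ^t·E[r] = 0.071750, running G = -0.525750
t=4: π = [0.2032, 0.1670, 0.1670, 0.2085, 0.2544], E[r] = 0.1440, γ^t·E[r] = 0.058975, running G = -0.466775
t=5: π = [0.2031, 0.1667, 0.1667, 0.2089, 0.2545], E[r] = 0.1451, γ^t·E[r] = 0.047538, running G = -0.419238

G = -0.4192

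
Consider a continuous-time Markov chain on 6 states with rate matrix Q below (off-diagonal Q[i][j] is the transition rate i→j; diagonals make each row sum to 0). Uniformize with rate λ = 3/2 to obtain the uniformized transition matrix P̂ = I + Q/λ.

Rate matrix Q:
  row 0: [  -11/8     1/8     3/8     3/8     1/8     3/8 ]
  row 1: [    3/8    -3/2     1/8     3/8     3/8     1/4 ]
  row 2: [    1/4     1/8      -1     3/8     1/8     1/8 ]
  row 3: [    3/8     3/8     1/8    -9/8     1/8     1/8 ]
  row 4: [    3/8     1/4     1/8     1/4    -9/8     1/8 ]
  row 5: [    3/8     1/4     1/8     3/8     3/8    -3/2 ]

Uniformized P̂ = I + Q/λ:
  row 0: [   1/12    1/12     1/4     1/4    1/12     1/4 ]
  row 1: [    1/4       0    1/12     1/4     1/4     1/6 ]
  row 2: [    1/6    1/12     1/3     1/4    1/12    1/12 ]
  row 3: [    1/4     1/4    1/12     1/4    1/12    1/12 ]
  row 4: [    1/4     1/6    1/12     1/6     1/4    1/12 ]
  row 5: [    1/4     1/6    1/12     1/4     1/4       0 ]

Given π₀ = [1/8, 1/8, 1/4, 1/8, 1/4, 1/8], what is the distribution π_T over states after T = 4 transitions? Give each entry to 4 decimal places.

t=0: π = [0.1250, 0.1250, 0.2500, 0.1250, 0.2500, 0.1250]
t=1: π = [0.2083, 0.1250, 0.1667, 0.2292, 0.1667, 0.1042]
t=2: π = [0.2014, 0.1337, 0.1597, 0.2361, 0.1493, 0.1198]
t=3: π = [0.2031, 0.1340, 0.1568, 0.2376, 0.1505, 0.1181]
t=4: π = [0.2031, 0.1341, 0.1564, 0.2375, 0.1504, 0.1185]

π = [0.2031, 0.1341, 0.1564, 0.2375, 0.1504, 0.1185]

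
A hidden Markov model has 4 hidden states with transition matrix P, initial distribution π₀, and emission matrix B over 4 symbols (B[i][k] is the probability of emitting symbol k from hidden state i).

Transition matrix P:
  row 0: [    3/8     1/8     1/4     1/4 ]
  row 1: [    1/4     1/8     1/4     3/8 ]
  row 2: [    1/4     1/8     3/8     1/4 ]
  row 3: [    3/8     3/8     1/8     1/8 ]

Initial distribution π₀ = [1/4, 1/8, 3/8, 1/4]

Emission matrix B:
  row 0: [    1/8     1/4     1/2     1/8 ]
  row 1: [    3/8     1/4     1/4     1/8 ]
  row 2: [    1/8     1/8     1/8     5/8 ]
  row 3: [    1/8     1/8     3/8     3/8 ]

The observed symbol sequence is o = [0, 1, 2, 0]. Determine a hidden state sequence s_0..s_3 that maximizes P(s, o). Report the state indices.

path = [3, 1, 3, 1]

t=0: δ = [3.125e-02, 4.688e-02, 4.688e-02, 3.125e-02]  (obs o_0=0)
t=1: δ = [2.930e-03, 2.930e-03, 2.197e-03, 2.197e-03]  ψ = [0, 3, 2, 1]  (obs o_1=1)
t=2: δ = [5.493e-04, 2.060e-04, 1.030e-04, 4.120e-04]  ψ = [0, 3, 2, 1]  (obs o_2=2)
t=3: δ = [2.575e-05, 5.794e-05, 1.717e-05, 1.717e-05]  ψ = [0, 3, 0, 0]  (obs o_3=0)
backtrack: best end state = 1; path = [3, 1, 3, 1]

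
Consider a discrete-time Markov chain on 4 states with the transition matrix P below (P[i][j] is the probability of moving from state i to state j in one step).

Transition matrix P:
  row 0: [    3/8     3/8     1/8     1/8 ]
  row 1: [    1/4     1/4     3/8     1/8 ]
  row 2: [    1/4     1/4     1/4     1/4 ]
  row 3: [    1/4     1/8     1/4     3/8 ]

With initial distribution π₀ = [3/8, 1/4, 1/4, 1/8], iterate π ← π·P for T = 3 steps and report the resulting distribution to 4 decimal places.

t=0: π = [0.3750, 0.2500, 0.2500, 0.1250]
t=1: π = [0.2969, 0.2813, 0.2344, 0.1875]
t=2: π = [0.2871, 0.2637, 0.2480, 0.2012]
t=3: π = [0.2859, 0.2607, 0.2471, 0.2063]

π = [0.2859, 0.2607, 0.2471, 0.2063]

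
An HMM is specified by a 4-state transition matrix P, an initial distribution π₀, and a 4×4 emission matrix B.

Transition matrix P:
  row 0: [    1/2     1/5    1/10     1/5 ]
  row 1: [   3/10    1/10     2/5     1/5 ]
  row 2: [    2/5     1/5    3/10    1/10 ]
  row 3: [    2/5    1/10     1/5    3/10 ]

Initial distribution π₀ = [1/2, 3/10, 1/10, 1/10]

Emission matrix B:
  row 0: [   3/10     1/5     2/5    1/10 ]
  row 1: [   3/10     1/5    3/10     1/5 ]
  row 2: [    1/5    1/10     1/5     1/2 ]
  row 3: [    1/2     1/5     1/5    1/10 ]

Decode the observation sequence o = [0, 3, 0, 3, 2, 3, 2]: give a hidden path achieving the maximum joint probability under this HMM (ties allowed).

path = [1, 2, 1, 2, 1, 2, 0]

t=0: δ = [1.500e-01, 9.000e-02, 2.000e-02, 5.000e-02]  (obs o_0=0)
t=1: δ = [7.500e-03, 6.000e-03, 1.800e-02, 3.000e-03]  ψ = [0, 0, 1, 0]  (obs o_1=3)
t=2: δ = [2.160e-03, 1.080e-03, 1.080e-03, 9.000e-04]  ψ = [2, 2, 2, 2]  (obs o_2=0)
t=3: δ = [1.080e-04, 8.640e-05, 2.160e-04, 4.320e-05]  ψ = [0, 0, 1, 0]  (obs o_3=3)
t=4: δ = [3.456e-05, 1.296e-05, 1.296e-05, 4.320e-06]  ψ = [2, 2, 2, 0]  (obs o_4=2)
t=5: δ = [1.728e-06, 1.382e-06, 2.592e-06, 6.912e-07]  ψ = [0, 0, 1, 0]  (obs o_5=3)
t=6: δ = [4.147e-07, 1.555e-07, 1.555e-07, 6.912e-08]  ψ = [2, 2, 2, 0]  (obs o_6=2)
backtrack: best end state = 0; path = [1, 2, 1, 2, 1, 2, 0]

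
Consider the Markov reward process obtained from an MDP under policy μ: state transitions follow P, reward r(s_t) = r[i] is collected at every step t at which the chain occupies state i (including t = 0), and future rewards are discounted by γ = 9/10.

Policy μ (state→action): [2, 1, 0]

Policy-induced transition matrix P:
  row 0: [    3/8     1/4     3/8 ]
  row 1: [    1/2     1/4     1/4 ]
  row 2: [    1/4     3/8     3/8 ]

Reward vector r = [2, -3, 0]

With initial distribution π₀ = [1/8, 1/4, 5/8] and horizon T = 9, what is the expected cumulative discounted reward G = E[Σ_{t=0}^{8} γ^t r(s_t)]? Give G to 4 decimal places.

t=0: π = [0.1250, 0.2500, 0.6250], E[r] = -0.5000, γ^t·E[r] = -0.500000, running G = -0.500000
t=1: π = [0.3281, 0.3281, 0.3438], E[r] = -0.3281, γ^t·E[r] = -0.295313, running G = -0.795313
t=2: π = [0.3730, 0.2930, 0.3340], E[r] = -0.1328, γ^t·E[r] = -0.107578, running G = -0.902891
t=3: π = [0.3699, 0.2917, 0.3384], E[r] = -0.1355, γ^t·E[r] = -0.098778, running G = -1.001669
t=4: π = [0.3692, 0.2923, 0.3385], E[r] = -0.1385, γ^t·E[r] = -0.090903, running G = -1.092571
t=5: π = [0.3692, 0.2923, 0.3385], E[r] = -0.1385, γ^t·E[r] = -0.081787, running G = -1.174359
t=6: π = [0.3692, 0.2923, 0.3385], E[r] = -0.1385, γ^t·E[r] = -0.073583, running G = -1.247942
t=7: π = [0.3692, 0.2923, 0.3385], E[r] = -0.1385, γ^t·E[r] = -0.066225, running G = -1.314168
t=8: π = [0.3692, 0.2923, 0.3385], E[r] = -0.1385, γ^t·E[r] = -0.059603, running G = -1.373771

G = -1.3738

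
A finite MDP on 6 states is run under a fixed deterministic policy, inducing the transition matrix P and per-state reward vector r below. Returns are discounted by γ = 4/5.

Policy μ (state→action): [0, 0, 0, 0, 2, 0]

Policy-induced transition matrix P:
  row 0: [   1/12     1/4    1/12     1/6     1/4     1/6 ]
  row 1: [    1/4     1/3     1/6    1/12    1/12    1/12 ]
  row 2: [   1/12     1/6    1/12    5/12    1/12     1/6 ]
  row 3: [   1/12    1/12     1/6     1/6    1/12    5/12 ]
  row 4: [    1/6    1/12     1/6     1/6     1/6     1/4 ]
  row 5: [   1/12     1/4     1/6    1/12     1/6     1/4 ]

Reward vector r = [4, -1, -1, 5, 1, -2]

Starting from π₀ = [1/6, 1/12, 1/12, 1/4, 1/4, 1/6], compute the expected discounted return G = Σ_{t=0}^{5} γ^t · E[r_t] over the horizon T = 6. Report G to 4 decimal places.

t=0: π = [0.1667, 0.0833, 0.0833, 0.2500, 0.2500, 0.1667], E[r] = 1.6667, γ^t·E[r] = 1.666667, running G = 1.666667
t=1: π = [0.1181, 0.1667, 0.1458, 0.1667, 0.1458, 0.2569], E[r] = 0.6250, γ^t·E[r] = 0.500000, running G = 2.166667
t=2: π = [0.1233, 0.1997, 0.1447, 0.1678, 0.1366, 0.2280], E[r] = 0.6684, γ^t·E[r] = 0.427778, running G = 2.594444
t=3: π = [0.1280, 0.2038, 0.1443, 0.1672, 0.1343, 0.2224], E[r] = 0.6893, γ^t·E[r] = 0.352914, running G = 2.947358
t=4: π = [0.1285, 0.2047, 0.1440, 0.1672, 0.1344, 0.2212], E[r] = 0.6935, γ^t·E[r] = 0.284038, running G = 3.231396
t=5: π = [0.1287, 0.2048, 0.1440, 0.1672, 0.1344, 0.2210], E[r] = 0.6940, γ^t·E[r] = 0.227401, running G = 3.458797

G = 3.4588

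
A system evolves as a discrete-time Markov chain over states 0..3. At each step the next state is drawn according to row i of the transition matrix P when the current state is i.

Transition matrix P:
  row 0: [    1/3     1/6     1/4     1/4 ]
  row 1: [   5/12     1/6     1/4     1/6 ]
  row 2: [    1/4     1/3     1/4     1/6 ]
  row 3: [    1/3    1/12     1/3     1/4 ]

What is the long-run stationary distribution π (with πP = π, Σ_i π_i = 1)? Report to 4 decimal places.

π = [0.3272, 0.1936, 0.2676, 0.2116]

Balance equations π_j = Σ_i π_i·P[i][j]:
  π_0 = 1/3·π_0 + 5/12·π_1 + 1/4·π_2 + 1/3·π_3
  π_1 = 1/6·π_0 + 1/6·π_1 + 1/3·π_2 + 1/12·π_3
  π_2 = 1/4·π_0 + 1/4·π_1 + 1/4·π_2 + 1/3·π_3
  normalize: π_0 + π_1 + π_2 + π_3 = 1
Solving the linear system gives exactly π = [283/865, 67/346, 463/1730, 183/865].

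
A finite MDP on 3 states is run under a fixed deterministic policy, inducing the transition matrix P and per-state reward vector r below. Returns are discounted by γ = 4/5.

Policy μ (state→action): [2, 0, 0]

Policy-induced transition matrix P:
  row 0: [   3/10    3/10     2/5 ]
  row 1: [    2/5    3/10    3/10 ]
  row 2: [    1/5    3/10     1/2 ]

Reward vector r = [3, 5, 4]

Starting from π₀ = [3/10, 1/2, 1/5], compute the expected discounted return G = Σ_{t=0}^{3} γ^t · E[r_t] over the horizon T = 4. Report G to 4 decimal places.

t=0: π = [0.3000, 0.5000, 0.2000], E[r] = 4.2000, γ^t·E[r] = 4.200000, running G = 4.200000
t=1: π = [0.3300, 0.3000, 0.3700], E[r] = 3.9700, γ^t·E[r] = 3.176000, running G = 7.376000
t=2: π = [0.2930, 0.3000, 0.4070], E[r] = 4.0070, γ^t·E[r] = 2.564480, running G = 9.940480
t=3: π = [0.2893, 0.3000, 0.4107], E[r] = 4.0107, γ^t·E[r] = 2.053478, running G = 11.993958

G = 11.9940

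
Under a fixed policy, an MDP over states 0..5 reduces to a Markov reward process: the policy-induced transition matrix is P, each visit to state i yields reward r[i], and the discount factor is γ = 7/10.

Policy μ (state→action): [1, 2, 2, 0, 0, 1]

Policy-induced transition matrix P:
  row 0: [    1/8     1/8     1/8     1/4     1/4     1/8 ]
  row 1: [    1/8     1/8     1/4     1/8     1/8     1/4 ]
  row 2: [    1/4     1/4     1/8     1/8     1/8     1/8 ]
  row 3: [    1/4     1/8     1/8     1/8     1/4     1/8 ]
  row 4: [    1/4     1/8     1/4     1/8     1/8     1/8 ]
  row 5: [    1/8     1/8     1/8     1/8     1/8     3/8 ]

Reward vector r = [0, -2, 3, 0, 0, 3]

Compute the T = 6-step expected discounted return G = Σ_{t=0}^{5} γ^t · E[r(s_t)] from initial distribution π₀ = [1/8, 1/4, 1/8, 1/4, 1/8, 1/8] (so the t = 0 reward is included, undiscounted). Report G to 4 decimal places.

G = 1.7649

t=0: π = [0.1250, 0.2500, 0.1250, 0.2500, 0.1250, 0.1250], E[r] = 0.2500, γ^t·E[r] = 0.250000, running G = 0.250000
t=1: π = [0.1875, 0.1406, 0.1719, 0.1406, 0.1719, 0.1875], E[r] = 0.7969, γ^t·E[r] = 0.557813, running G = 0.807813
t=2: π = [0.1855, 0.1465, 0.1641, 0.1484, 0.1660, 0.1895], E[r] = 0.7676, γ^t·E[r] = 0.376113, running G = 1.183926
t=3: π = [0.1848, 0.1455, 0.1641, 0.1482, 0.1667, 0.1907], E[r] = 0.7732, γ^t·E[r] = 0.265205, running G = 1.449131
t=4: π = [0.1849, 0.1455, 0.1640, 0.1481, 0.1666, 0.1909], E[r] = 0.7737, γ^t·E[r] = 0.185754, running G = 1.634885
t=5: π = [0.1848, 0.1455, 0.1640, 0.1481, 0.1666, 0.1909], E[r] = 0.7738, γ^t·E[r] = 0.130044, running G = 1.764929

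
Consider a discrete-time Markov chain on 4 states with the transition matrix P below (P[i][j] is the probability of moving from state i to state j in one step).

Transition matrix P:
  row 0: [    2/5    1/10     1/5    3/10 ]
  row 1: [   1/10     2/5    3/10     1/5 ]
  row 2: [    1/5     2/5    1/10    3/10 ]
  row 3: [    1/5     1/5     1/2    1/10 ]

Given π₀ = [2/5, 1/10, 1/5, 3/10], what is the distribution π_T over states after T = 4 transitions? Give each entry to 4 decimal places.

π = [0.2154, 0.2890, 0.2692, 0.2263]

t=0: π = [0.4000, 0.1000, 0.2000, 0.3000]
t=1: π = [0.2700, 0.2200, 0.2800, 0.2300]
t=2: π = [0.2320, 0.2730, 0.2630, 0.2320]
t=3: π = [0.2191, 0.2840, 0.2706, 0.2263]
t=4: π = [0.2154, 0.2890, 0.2692, 0.2263]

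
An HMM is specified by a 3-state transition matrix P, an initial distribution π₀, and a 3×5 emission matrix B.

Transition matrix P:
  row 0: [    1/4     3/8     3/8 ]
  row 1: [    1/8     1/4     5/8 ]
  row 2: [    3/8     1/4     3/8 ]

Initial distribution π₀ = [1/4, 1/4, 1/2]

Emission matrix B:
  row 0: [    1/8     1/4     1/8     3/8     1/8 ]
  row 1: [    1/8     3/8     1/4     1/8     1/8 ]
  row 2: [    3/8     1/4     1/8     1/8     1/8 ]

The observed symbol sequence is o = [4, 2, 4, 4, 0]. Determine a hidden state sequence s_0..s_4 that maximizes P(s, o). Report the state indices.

t=0: δ = [3.125e-02, 3.125e-02, 6.250e-02]  (obs o_0=4)
t=1: δ = [2.930e-03, 3.906e-03, 2.930e-03]  ψ = [2, 2, 2]  (obs o_1=2)
t=2: δ = [1.373e-04, 1.373e-04, 3.052e-04]  ψ = [2, 0, 1]  (obs o_2=4)
t=3: δ = [1.431e-05, 9.537e-06, 1.431e-05]  ψ = [2, 2, 2]  (obs o_3=4)
t=4: δ = [6.706e-07, 6.706e-07, 2.235e-06]  ψ = [2, 0, 1]  (obs o_4=0)
backtrack: best end state = 2; path = [2, 1, 2, 1, 2]

path = [2, 1, 2, 1, 2]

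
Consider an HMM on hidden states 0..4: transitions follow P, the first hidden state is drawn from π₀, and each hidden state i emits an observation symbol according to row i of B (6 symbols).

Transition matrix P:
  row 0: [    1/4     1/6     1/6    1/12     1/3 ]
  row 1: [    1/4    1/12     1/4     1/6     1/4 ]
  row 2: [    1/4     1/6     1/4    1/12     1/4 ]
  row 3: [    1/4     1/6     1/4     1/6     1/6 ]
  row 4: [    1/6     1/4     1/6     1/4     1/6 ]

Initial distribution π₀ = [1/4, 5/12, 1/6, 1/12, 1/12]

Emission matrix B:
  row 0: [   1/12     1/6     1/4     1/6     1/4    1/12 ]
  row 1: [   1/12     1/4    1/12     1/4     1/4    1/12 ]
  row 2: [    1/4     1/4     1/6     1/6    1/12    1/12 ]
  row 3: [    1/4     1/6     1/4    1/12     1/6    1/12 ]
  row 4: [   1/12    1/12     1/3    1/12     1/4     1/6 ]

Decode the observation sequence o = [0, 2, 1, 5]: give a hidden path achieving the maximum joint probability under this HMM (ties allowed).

t=0: δ = [2.083e-02, 3.472e-02, 4.167e-02, 2.083e-02, 6.944e-03]  (obs o_0=0)
t=1: δ = [2.604e-03, 5.787e-04, 1.736e-03, 1.447e-03, 3.472e-03]  ψ = [2, 2, 2, 1, 2]  (obs o_1=2)
t=2: δ = [1.085e-04, 2.170e-04, 1.447e-04, 1.447e-04, 7.234e-05]  ψ = [0, 4, 4, 4, 0]  (obs o_2=1)
t=3: δ = [4.521e-06, 2.009e-06, 4.521e-06, 3.014e-06, 9.042e-06]  ψ = [1, 2, 1, 1, 1]  (obs o_3=5)
backtrack: best end state = 4; path = [2, 4, 1, 4]

path = [2, 4, 1, 4]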